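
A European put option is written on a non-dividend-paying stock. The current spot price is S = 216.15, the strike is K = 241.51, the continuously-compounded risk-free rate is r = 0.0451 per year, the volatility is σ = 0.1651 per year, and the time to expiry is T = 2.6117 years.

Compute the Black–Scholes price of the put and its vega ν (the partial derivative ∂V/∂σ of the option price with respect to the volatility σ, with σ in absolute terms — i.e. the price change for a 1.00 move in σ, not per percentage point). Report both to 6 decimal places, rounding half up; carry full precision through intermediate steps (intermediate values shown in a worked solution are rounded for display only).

price = 22.131154
ν = 137.604253

σ√T = 0.1651·√2.6117 = 0.266814
d₁ = (ln(S/K) + (r+σ²/2)T) / (σ√T) = (ln(216.15/241.51) + (0.0451+0.1651²/2)·2.6117) / 0.266814 = (-0.110938 + 0.153383) / 0.266814 = 0.159078
d₂ = d₁ − σ√T = 0.159078 − 0.266814 = -0.107736
e^{−rT} = e^{−0.0451·2.6117} = 0.888885
N(−d₁) = 0.436804,  N(−d₂) = 0.542897
Put price V = K·e^{−rT}·N(−d₂) − S·N(−d₁) = 116.546268 − 94.415114 = 22.131154
φ(d₁) = (1/√(2π))·e^{−d₁²/2} = 0.393926
ν = S·φ(d₁)·√T = 137.604253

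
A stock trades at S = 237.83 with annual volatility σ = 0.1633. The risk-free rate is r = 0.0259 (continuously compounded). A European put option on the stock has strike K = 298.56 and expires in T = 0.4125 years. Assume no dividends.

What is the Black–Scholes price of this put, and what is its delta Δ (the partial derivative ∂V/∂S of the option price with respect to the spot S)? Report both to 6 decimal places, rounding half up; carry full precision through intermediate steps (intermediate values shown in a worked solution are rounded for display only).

σ√T = 0.1633·√0.4125 = 0.104881
d₁ = (ln(S/K) + (r+σ²/2)T) / (σ√T) = (ln(237.83/298.56) + (0.0259+0.1633²/2)·0.4125) / 0.104881 = (-0.227415 + 0.016184) / 0.104881 = -2.014000
d₂ = d₁ − σ√T = -2.014000 − 0.104881 = -2.118881
e^{−rT} = e^{−0.0259·0.4125} = 0.989373
N(−d₁) = 0.977995,  N(−d₂) = 0.982950
Put price V = K·e^{−rT}·N(−d₂) − S·N(−d₁) = 290.350813 − 232.596607 = 57.754206
Δ = −N(−d₁) = -0.977995

price = 57.754206
Δ = -0.977995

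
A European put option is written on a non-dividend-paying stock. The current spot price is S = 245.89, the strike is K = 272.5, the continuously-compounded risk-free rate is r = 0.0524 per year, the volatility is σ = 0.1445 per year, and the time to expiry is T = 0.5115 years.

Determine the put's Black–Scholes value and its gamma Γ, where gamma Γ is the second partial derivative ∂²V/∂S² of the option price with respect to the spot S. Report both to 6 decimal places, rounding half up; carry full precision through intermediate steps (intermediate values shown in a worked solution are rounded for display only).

price = 22.953794
Γ = 0.012431

σ√T = 0.1445·√0.5115 = 0.103345
d₁ = (ln(S/K) + (r+σ²/2)T) / (σ√T) = (ln(245.89/272.5) + (0.0524+0.1445²/2)·0.5115) / 0.103345 = (-0.102754 + 0.032143) / 0.103345 = -0.683259
d₂ = d₁ − σ√T = -0.683259 − 0.103345 = -0.786604
e^{−rT} = e^{−0.0524·0.5115} = 0.973553
N(−d₁) = 0.752778,  N(−d₂) = 0.784243
Put price V = K·e^{−rT}·N(−d₂) − S·N(−d₁) = 208.054484 − 185.100691 = 22.953794
φ(d₁) = (1/√(2π))·e^{−d₁²/2} = 0.315890
Γ = φ(d₁) / (S·σ·√T) = 0.012431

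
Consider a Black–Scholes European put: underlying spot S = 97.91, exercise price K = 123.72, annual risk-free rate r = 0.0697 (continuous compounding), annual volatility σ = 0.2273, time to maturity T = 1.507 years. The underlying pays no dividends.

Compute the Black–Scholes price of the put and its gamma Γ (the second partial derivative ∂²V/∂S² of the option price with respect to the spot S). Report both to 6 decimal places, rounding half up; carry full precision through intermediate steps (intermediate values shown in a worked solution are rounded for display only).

price = 19.556428
Γ = 0.013862

σ√T = 0.2273·√1.507 = 0.279033
d₁ = (ln(S/K) + (r+σ²/2)T) / (σ√T) = (ln(97.91/123.72) + (0.0697+0.2273²/2)·1.507) / 0.279033 = (-0.233972 + 0.143968) / 0.279033 = -0.322558
d₂ = d₁ − σ√T = -0.322558 − 0.279033 = -0.601592
e^{−rT} = e^{−0.0697·1.507} = 0.900290
N(−d₁) = 0.626485,  N(−d₂) = 0.726277
Put price V = K·e^{−rT}·N(−d₂) − S·N(−d₁) = 80.895591 − 61.339164 = 19.556428
φ(d₁) = (1/√(2π))·e^{−d₁²/2} = 0.378719
Γ = φ(d₁) / (S·σ·√T) = 0.013862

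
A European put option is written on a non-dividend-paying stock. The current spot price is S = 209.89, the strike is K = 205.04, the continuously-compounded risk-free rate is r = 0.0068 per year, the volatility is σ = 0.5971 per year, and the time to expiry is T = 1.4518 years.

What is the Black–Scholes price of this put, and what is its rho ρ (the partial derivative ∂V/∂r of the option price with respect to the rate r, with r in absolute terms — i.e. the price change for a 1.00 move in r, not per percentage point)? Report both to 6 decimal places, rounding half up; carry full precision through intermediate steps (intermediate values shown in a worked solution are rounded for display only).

σ√T = 0.5971·√1.4518 = 0.719450
d₁ = (ln(S/K) + (r+σ²/2)T) / (σ√T) = (ln(209.89/205.04) + (0.0068+0.5971²/2)·1.4518) / 0.719450 = (0.023379 + 0.268676) / 0.719450 = 0.405942
d₂ = d₁ − σ√T = 0.405942 − 0.719450 = -0.313508
e^{−rT} = e^{−0.0068·1.4518} = 0.990176
N(−d₁) = 0.342393,  N(−d₂) = 0.623053
Put price V = K·e^{−rT}·N(−d₂) − S·N(−d₁) = 126.495728 − 71.864801 = 54.630926
ρ = −K·T·e^{−rT}·N(−d₂) = -183.646498

price = 54.630926
ρ = -183.646498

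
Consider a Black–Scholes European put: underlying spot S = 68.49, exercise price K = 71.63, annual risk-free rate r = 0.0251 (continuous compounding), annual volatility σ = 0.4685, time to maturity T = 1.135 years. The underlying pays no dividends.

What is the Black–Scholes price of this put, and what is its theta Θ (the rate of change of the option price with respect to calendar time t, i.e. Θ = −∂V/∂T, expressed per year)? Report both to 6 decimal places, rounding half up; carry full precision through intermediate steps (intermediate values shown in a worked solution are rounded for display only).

price = 14.179950
Θ = -4.800349

σ√T = 0.4685·√1.135 = 0.499123
d₁ = (ln(S/K) + (r+σ²/2)T) / (σ√T) = (ln(68.49/71.63) + (0.0251+0.4685²/2)·1.135) / 0.499123 = (-0.044826 + 0.153050) / 0.499123 = 0.216829
d₂ = d₁ − σ√T = 0.216829 − 0.499123 = -0.282294
e^{−rT} = e^{−0.0251·1.135} = 0.971913
N(−d₁) = 0.414171,  N(−d₂) = 0.611141
Put price V = K·e^{−rT}·N(−d₂) − S·N(−d₁) = 42.546519 − 28.366569 = 14.179950
φ(d₁) = (1/√(2π))·e^{−d₁²/2} = 0.389674
Θ = −S·φ(d₁)·σ/(2√T) + r·K·e^{−rT}·N(−d₂) = −5.868266 + 1.067918 = -4.800349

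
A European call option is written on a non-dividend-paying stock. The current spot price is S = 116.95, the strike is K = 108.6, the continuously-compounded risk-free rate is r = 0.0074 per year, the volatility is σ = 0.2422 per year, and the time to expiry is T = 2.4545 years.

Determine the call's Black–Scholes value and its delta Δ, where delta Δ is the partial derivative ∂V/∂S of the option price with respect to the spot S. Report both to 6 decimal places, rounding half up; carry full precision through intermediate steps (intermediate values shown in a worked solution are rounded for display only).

σ√T = 0.2422·√2.4545 = 0.379451
d₁ = (ln(S/K) + (r+σ²/2)T) / (σ√T) = (ln(116.95/108.6) + (0.0074+0.2422²/2)·2.4545) / 0.379451 = (0.074075 + 0.090155) / 0.379451 = 0.432809
d₂ = d₁ − σ√T = 0.432809 − 0.379451 = 0.053358
e^{−rT} = e^{−0.0074·2.4545} = 0.982001
N(d₁) = 0.667423,  N(d₂) = 0.521277
Call price V = S·N(d₁) − K·e^{−rT}·N(d₂) = 78.055159 − 55.591706 = 22.463454
Δ = N(d₁) = 0.667423

price = 22.463454
Δ = 0.667423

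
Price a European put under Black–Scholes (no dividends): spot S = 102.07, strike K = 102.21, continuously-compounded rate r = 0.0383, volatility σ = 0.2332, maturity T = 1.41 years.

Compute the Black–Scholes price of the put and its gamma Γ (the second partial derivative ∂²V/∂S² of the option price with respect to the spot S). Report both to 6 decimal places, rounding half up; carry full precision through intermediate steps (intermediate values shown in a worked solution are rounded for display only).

σ√T = 0.2332·√1.41 = 0.276910
d₁ = (ln(S/K) + (r+σ²/2)T) / (σ√T) = (ln(102.07/102.21) + (0.0383+0.2332²/2)·1.41) / 0.276910 = (-0.001371 + 0.092342) / 0.276910 = 0.328525
d₂ = d₁ − σ√T = 0.328525 − 0.276910 = 0.051616
e^{−rT} = e^{−0.0383·1.41} = 0.947429
N(−d₁) = 0.371257,  N(−d₂) = 0.479418
Put price V = K·e^{−rT}·N(−d₂) − S·N(−d₁) = 46.425230 − 37.894231 = 8.531000
φ(d₁) = (1/√(2π))·e^{−d₁²/2} = 0.377984
Γ = φ(d₁) / (S·σ·√T) = 0.013373

price = 8.531000
Γ = 0.013373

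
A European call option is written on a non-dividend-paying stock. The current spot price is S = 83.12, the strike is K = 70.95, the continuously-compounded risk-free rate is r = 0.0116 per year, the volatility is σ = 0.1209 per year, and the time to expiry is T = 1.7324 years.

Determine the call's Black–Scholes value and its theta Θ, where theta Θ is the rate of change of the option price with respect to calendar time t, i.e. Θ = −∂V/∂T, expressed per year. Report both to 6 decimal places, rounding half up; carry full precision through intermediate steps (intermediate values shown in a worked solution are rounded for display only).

price = 14.375966
Θ = -1.427292

σ√T = 0.1209·√1.7324 = 0.159129
d₁ = (ln(S/K) + (r+σ²/2)T) / (σ√T) = (ln(83.12/70.95) + (0.0116+0.1209²/2)·1.7324) / 0.159129 = (0.158310 + 0.032757) / 0.159129 = 1.200701
d₂ = d₁ − σ√T = 1.200701 − 0.159129 = 1.041572
e^{−rT} = e^{−0.0116·1.7324} = 0.980105
N(d₁) = 0.885066,  N(d₂) = 0.851195
Call price V = S·N(d₁) − K·e^{−rT}·N(d₂) = 73.566724 − 59.190758 = 14.375966
φ(d₁) = (1/√(2π))·e^{−d₁²/2} = 0.194023
Θ = −S·φ(d₁)·σ/(2√T) − r·K·e^{−rT}·N(d₂) = −0.740679 − 0.686613 = -1.427292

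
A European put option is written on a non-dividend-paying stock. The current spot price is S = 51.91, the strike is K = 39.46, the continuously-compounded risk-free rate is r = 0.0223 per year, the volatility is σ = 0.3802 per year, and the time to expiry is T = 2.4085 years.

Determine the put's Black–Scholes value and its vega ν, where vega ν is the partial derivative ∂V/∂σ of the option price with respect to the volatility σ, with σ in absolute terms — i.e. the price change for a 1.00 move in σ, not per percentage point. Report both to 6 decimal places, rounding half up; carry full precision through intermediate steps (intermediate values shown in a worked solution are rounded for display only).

price = 4.602569
ν = 22.379496

σ√T = 0.3802·√2.4085 = 0.590045
d₁ = (ln(S/K) + (r+σ²/2)T) / (σ√T) = (ln(51.91/39.46) + (0.0223+0.3802²/2)·2.4085) / 0.590045 = (0.274224 + 0.227786) / 0.590045 = 0.850799
d₂ = d₁ − σ√T = 0.850799 − 0.590045 = 0.260754
e^{−rT} = e^{−0.0223·2.4085} = 0.947707
N(−d₁) = 0.197440,  N(−d₂) = 0.397141
Put price V = K·e^{−rT}·N(−d₂) − S·N(−d₁) = 14.851700 − 10.249131 = 4.602569
φ(d₁) = (1/√(2π))·e^{−d₁²/2} = 0.277796
ν = S·φ(d₁)·√T = 22.379496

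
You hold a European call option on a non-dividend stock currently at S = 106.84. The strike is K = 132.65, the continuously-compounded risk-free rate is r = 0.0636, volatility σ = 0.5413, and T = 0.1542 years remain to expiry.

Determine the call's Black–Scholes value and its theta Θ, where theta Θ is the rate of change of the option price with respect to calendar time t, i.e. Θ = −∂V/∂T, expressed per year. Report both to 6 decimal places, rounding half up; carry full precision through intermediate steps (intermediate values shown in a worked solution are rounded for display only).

price = 2.205038
Θ = -21.372340

σ√T = 0.5413·√0.1542 = 0.212559
d₁ = (ln(S/K) + (r+σ²/2)T) / (σ√T) = (ln(106.84/132.65) + (0.0636+0.5413²/2)·0.1542) / 0.212559 = (-0.216382 + 0.032398) / 0.212559 = -0.865565
d₂ = d₁ − σ√T = -0.865565 − 0.212559 = -1.078124
e^{−rT} = e^{−0.0636·0.1542} = 0.990241
N(d₁) = 0.193365,  N(d₂) = 0.140489
Call price V = S·N(d₁) − K·e^{−rT}·N(d₂) = 20.659064 − 18.454026 = 2.205038
φ(d₁) = (1/√(2π))·e^{−d₁²/2} = 0.274298
Θ = −S·φ(d₁)·σ/(2√T) − r·K·e^{−rT}·N(d₂) = −20.198664 − 1.173676 = -21.372340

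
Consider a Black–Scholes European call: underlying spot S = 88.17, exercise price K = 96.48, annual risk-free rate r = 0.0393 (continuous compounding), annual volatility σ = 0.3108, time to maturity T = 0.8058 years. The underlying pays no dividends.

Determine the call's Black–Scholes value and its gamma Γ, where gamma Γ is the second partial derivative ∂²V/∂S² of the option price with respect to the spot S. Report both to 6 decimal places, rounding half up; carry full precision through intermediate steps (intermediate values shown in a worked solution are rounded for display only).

σ√T = 0.3108·√0.8058 = 0.278994
d₁ = (ln(S/K) + (r+σ²/2)T) / (σ√T) = (ln(88.17/96.48) + (0.0393+0.3108²/2)·0.8058) / 0.278994 = (-0.090069 + 0.070587) / 0.278994 = -0.069830
d₂ = d₁ − σ√T = -0.069830 − 0.278994 = -0.348824
e^{−rT} = e^{−0.0393·0.8058} = 0.968828
N(d₁) = 0.472164,  N(d₂) = 0.363611
Call price V = S·N(d₁) − K·e^{−rT}·N(d₂) = 41.630730 − 33.987614 = 7.643117
φ(d₁) = (1/√(2π))·e^{−d₁²/2} = 0.397971
Γ = φ(d₁) / (S·σ·√T) = 0.016178

price = 7.643117
Γ = 0.016178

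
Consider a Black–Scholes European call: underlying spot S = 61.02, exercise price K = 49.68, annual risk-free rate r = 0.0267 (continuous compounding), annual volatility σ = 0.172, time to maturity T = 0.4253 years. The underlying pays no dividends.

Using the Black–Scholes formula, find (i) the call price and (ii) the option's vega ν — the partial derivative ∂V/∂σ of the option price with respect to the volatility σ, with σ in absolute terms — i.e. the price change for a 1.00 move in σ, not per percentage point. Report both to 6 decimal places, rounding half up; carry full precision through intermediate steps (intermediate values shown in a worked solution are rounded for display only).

σ√T = 0.172·√0.4253 = 0.112170
d₁ = (ln(S/K) + (r+σ²/2)T) / (σ√T) = (ln(61.02/49.68) + (0.0267+0.172²/2)·0.4253) / 0.112170 = (0.205599 + 0.017647) / 0.112170 = 1.990248
d₂ = d₁ − σ√T = 1.990248 − 0.112170 = 1.878078
e^{−rT} = e^{−0.0267·0.4253} = 0.988709
N(d₁) = 0.976718,  N(d₂) = 0.969815
Call price V = S·N(d₁) − K·e^{−rT}·N(d₂) = 59.599343 − 47.636378 = 11.962965
φ(d₁) = (1/√(2π))·e^{−d₁²/2} = 0.055052
ν = S·φ(d₁)·√T = 2.190741

price = 11.962965
ν = 2.190741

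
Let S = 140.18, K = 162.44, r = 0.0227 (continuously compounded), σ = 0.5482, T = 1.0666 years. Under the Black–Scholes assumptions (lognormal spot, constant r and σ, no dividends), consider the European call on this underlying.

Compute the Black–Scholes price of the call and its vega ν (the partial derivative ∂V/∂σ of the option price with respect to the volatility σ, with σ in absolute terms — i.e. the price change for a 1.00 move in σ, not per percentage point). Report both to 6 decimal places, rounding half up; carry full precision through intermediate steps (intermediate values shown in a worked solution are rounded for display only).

σ√T = 0.5482·√1.0666 = 0.566161
d₁ = (ln(S/K) + (r+σ²/2)T) / (σ√T) = (ln(140.18/162.44) + (0.0227+0.5482²/2)·1.0666) / 0.566161 = (-0.147381 + 0.184481) / 0.566161 = 0.065528
d₂ = d₁ − σ√T = 0.065528 − 0.566161 = -0.500633
e^{−rT} = e^{−0.0227·1.0666} = 0.976079
N(d₁) = 0.526123,  N(d₂) = 0.308315
Call price V = S·N(d₁) − K·e^{−rT}·N(d₂) = 73.751958 − 48.884630 = 24.867327
φ(d₁) = (1/√(2π))·e^{−d₁²/2} = 0.398087
ν = S·φ(d₁)·√T = 57.632107

price = 24.867327
ν = 57.632107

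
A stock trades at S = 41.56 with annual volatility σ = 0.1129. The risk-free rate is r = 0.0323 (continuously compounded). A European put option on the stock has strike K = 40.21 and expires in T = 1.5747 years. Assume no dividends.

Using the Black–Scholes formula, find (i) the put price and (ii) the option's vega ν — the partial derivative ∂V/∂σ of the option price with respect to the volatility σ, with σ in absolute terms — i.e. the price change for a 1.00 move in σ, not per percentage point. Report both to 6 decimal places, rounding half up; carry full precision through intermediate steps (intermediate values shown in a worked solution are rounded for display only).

σ√T = 0.1129·√1.5747 = 0.141675
d₁ = (ln(S/K) + (r+σ²/2)T) / (σ√T) = (ln(41.56/40.21) + (0.0323+0.1129²/2)·1.5747) / 0.141675 = (0.033022 + 0.060899) / 0.141675 = 0.662934
d₂ = d₁ − σ√T = 0.662934 − 0.141675 = 0.521259
e^{−rT} = e^{−0.0323·1.5747} = 0.950409
N(−d₁) = 0.253686,  N(−d₂) = 0.301093
Put price V = K·e^{−rT}·N(−d₂) − S·N(−d₁) = 11.506555 − 10.543203 = 0.963352
φ(d₁) = (1/√(2π))·e^{−d₁²/2} = 0.320242
ν = S·φ(d₁)·√T = 16.701375

price = 0.963352
ν = 16.701375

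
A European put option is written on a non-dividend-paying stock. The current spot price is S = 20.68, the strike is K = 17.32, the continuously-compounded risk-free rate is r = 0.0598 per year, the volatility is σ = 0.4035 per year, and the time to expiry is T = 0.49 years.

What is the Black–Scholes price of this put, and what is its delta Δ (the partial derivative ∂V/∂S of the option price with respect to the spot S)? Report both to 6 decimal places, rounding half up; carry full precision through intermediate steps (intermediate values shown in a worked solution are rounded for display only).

price = 0.709276
Δ = -0.191411

σ√T = 0.4035·√0.49 = 0.282450
d₁ = (ln(S/K) + (r+σ²/2)T) / (σ√T) = (ln(20.68/17.32) + (0.0598+0.4035²/2)·0.49) / 0.282450 = (0.177305 + 0.069191) / 0.282450 = 0.872707
d₂ = d₁ − σ√T = 0.872707 − 0.282450 = 0.590257
e^{−rT} = e^{−0.0598·0.49} = 0.971123
N(−d₁) = 0.191411,  N(−d₂) = 0.277509
Put price V = K·e^{−rT}·N(−d₂) − S·N(−d₁) = 4.667662 − 3.958387 = 0.709276
Δ = −N(−d₁) = -0.191411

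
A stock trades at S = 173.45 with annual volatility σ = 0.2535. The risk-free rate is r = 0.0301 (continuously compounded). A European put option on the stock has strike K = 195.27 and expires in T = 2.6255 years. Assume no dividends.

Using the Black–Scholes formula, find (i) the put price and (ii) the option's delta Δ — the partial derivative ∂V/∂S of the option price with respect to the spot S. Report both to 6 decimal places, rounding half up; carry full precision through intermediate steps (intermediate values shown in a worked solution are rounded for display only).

σ√T = 0.2535·√2.6255 = 0.410756
d₁ = (ln(S/K) + (r+σ²/2)T) / (σ√T) = (ln(173.45/195.27) + (0.0301+0.2535²/2)·2.6255) / 0.410756 = (-0.118494 + 0.163388) / 0.410756 = 0.109296
d₂ = d₁ − σ√T = 0.109296 − 0.410756 = -0.301460
e^{−rT} = e^{−0.0301·2.6255} = 0.924014
N(−d₁) = 0.456484,  N(−d₂) = 0.618468
Put price V = K·e^{−rT}·N(−d₂) − S·N(−d₁) = 111.591636 − 79.177128 = 32.414508
Δ = −N(−d₁) = -0.456484

price = 32.414508
Δ = -0.456484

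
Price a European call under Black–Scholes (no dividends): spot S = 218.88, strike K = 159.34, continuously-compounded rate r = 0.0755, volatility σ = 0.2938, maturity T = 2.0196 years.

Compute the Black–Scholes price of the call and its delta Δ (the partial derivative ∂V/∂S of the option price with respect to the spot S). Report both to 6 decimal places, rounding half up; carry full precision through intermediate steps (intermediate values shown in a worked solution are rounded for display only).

price = 86.719315
Δ = 0.908956

σ√T = 0.2938·√2.0196 = 0.417527
d₁ = (ln(S/K) + (r+σ²/2)T) / (σ√T) = (ln(218.88/159.34) + (0.0755+0.2938²/2)·2.0196) / 0.417527 = (0.317483 + 0.239644) / 0.417527 = 1.334351
d₂ = d₁ − σ√T = 1.334351 − 0.417527 = 0.916824
e^{−rT} = e^{−0.0755·2.0196} = 0.858576
N(d₁) = 0.908956,  N(d₂) = 0.820383
Call price V = S·N(d₁) − K·e^{−rT}·N(d₂) = 198.952201 − 112.232886 = 86.719315
Δ = N(d₁) = 0.908956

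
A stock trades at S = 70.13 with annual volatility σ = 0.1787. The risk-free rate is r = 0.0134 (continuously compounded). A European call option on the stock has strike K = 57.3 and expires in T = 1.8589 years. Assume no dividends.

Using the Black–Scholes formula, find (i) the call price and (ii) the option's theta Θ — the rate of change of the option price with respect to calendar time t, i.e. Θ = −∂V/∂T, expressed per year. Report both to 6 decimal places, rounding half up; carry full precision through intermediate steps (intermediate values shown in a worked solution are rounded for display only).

price = 15.678459
Θ = -1.645164

σ√T = 0.1787·√1.8589 = 0.243642
d₁ = (ln(S/K) + (r+σ²/2)T) / (σ√T) = (ln(70.13/57.3) + (0.0134+0.1787²/2)·1.8589) / 0.243642 = (0.202050 + 0.054590) / 0.243642 = 1.053348
d₂ = d₁ − σ√T = 1.053348 − 0.243642 = 0.809706
e^{−rT} = e^{−0.0134·1.8589} = 0.975398
N(d₁) = 0.853909,  N(d₂) = 0.790945
Call price V = S·N(d₁) − K·e^{−rT}·N(d₂) = 59.884655 − 44.206197 = 15.678459
φ(d₁) = (1/√(2π))·e^{−d₁²/2} = 0.229074
Θ = −S·φ(d₁)·σ/(2√T) − r·K·e^{−rT}·N(d₂) = −1.052801 − 0.592363 = -1.645164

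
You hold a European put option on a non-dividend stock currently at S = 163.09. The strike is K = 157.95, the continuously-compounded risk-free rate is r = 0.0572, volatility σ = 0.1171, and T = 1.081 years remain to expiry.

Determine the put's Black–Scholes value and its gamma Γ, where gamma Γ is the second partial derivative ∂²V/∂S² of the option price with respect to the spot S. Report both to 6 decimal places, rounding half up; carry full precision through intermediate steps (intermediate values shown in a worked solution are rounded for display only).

σ√T = 0.1171·√1.081 = 0.121750
d₁ = (ln(S/K) + (r+σ²/2)T) / (σ√T) = (ln(163.09/157.95) + (0.0572+0.1171²/2)·1.081) / 0.121750 = (0.032024 + 0.069245) / 0.121750 = 0.831772
d₂ = d₁ − σ√T = 0.831772 − 0.121750 = 0.710022
e^{−rT} = e^{−0.0572·1.081} = 0.940040
N(−d₁) = 0.202769,  N(−d₂) = 0.238845
Put price V = K·e^{−rT}·N(−d₂) − S·N(−d₁) = 35.463575 − 33.069566 = 2.394009
φ(d₁) = (1/√(2π))·e^{−d₁²/2} = 0.282279
Γ = φ(d₁) / (S·σ·√T) = 0.014216

price = 2.394009
Γ = 0.014216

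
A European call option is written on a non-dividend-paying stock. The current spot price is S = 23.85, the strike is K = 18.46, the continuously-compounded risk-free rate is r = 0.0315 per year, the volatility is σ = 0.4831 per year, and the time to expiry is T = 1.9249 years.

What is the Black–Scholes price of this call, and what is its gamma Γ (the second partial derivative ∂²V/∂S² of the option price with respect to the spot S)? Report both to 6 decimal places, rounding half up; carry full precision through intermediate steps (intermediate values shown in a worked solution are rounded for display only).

σ√T = 0.4831·√1.9249 = 0.670257
d₁ = (ln(S/K) + (r+σ²/2)T) / (σ√T) = (ln(23.85/18.46) + (0.0315+0.4831²/2)·1.9249) / 0.670257 = (0.256178 + 0.285256) / 0.670257 = 0.807802
d₂ = d₁ − σ√T = 0.807802 − 0.670257 = 0.137545
e^{−rT} = e^{−0.0315·1.9249} = 0.941167
N(d₁) = 0.790398,  N(d₂) = 0.554700
Call price V = S·N(d₁) − K·e^{−rT}·N(d₂) = 18.850982 − 9.637328 = 9.213654
φ(d₁) = (1/√(2π))·e^{−d₁²/2} = 0.287880
Γ = φ(d₁) / (S·σ·√T) = 0.018009

price = 9.213654
Γ = 0.018009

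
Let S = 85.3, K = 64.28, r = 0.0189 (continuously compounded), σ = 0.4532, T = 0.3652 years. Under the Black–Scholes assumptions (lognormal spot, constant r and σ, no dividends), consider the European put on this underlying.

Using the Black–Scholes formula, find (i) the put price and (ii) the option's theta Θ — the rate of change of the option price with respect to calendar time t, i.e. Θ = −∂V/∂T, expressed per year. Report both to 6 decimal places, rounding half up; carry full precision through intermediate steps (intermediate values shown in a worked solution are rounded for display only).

σ√T = 0.4532·√0.3652 = 0.273877
d₁ = (ln(S/K) + (r+σ²/2)T) / (σ√T) = (ln(85.3/64.28) + (0.0189+0.4532²/2)·0.3652) / 0.273877 = (0.282926 + 0.044407) / 0.273877 = 1.195181
d₂ = d₁ − σ√T = 1.195181 − 0.273877 = 0.921304
e^{−rT} = e^{−0.0189·0.3652} = 0.993121
N(−d₁) = 0.116008,  N(−d₂) = 0.178446
Put price V = K·e^{−rT}·N(−d₂) − S·N(−d₁) = 11.391593 − 9.895492 = 1.496101
φ(d₁) = (1/√(2π))·e^{−d₁²/2} = 0.195310
Θ = −S·φ(d₁)·σ/(2√T) + r·K·e^{−rT}·N(−d₂) = −6.246947 + 0.215301 = -6.031646

price = 1.496101
Θ = -6.031646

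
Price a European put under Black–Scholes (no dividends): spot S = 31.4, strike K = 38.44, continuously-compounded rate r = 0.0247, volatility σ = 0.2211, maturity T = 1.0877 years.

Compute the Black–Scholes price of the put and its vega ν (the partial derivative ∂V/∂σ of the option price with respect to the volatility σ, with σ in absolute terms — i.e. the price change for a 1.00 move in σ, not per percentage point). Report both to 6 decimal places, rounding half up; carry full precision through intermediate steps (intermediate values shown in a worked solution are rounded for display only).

price = 7.034749
ν = 10.607813

σ√T = 0.2211·√1.0877 = 0.230592
d₁ = (ln(S/K) + (r+σ²/2)T) / (σ√T) = (ln(31.4/38.44) + (0.0247+0.2211²/2)·1.0877) / 0.230592 = (-0.202291 + 0.053452) / 0.230592 = -0.645463
d₂ = d₁ − σ√T = -0.645463 − 0.230592 = -0.876054
e^{−rT} = e^{−0.0247·1.0877} = 0.973491
N(−d₁) = 0.740686,  N(−d₂) = 0.809500
Put price V = K·e^{−rT}·N(−d₂) − S·N(−d₁) = 30.292302 − 23.257553 = 7.034749
φ(d₁) = (1/√(2π))·e^{−d₁²/2} = 0.323923
ν = S·φ(d₁)·√T = 10.607813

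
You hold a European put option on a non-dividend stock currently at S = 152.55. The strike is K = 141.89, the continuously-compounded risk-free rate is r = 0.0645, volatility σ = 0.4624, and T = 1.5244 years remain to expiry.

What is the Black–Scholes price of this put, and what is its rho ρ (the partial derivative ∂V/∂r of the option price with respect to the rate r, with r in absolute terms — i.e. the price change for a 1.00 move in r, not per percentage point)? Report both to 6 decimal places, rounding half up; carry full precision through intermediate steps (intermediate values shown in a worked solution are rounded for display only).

σ√T = 0.4624·√1.5244 = 0.570910
d₁ = (ln(S/K) + (r+σ²/2)T) / (σ√T) = (ln(152.55/141.89) + (0.0645+0.4624²/2)·1.5244) / 0.570910 = (0.072440 + 0.261293) / 0.570910 = 0.584564
d₂ = d₁ − σ√T = 0.584564 − 0.570910 = 0.013654
e^{−rT} = e^{−0.0645·1.5244} = 0.906355
N(−d₁) = 0.279421,  N(−d₂) = 0.494553
Put price V = K·e^{−rT}·N(−d₂) − S·N(−d₁) = 63.600880 − 42.625610 = 20.975269
ρ = −K·T·e^{−rT}·N(−d₂) = -96.953181

price = 20.975269
ρ = -96.953181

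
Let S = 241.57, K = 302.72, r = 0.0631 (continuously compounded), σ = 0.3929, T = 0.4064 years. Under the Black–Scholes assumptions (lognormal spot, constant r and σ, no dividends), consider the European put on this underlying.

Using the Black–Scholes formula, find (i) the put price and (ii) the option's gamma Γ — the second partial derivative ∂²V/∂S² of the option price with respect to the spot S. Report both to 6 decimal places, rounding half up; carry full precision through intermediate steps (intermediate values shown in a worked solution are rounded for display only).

price = 61.507979
Γ = 0.005256

σ√T = 0.3929·√0.4064 = 0.250472
d₁ = (ln(S/K) + (r+σ²/2)T) / (σ√T) = (ln(241.57/302.72) + (0.0631+0.3929²/2)·0.4064) / 0.250472 = (-0.225649 + 0.057012) / 0.250472 = -0.673278
d₂ = d₁ − σ√T = -0.673278 − 0.250472 = -0.923750
e^{−rT} = e^{−0.0631·0.4064} = 0.974682
N(−d₁) = 0.749615,  N(−d₂) = 0.822192
Put price V = K·e^{−rT}·N(−d₂) − S·N(−d₁) = 242.592398 − 181.084418 = 61.507979
φ(d₁) = (1/√(2π))·e^{−d₁²/2} = 0.318036
Γ = φ(d₁) / (S·σ·√T) = 0.005256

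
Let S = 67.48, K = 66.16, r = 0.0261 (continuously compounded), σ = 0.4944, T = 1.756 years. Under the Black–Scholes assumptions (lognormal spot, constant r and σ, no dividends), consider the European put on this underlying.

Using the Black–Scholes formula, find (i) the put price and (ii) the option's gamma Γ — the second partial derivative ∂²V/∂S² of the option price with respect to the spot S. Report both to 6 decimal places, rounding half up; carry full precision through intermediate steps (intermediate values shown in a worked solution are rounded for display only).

σ√T = 0.4944·√1.756 = 0.655150
d₁ = (ln(S/K) + (r+σ²/2)T) / (σ√T) = (ln(67.48/66.16) + (0.0261+0.4944²/2)·1.756) / 0.655150 = (0.019755 + 0.260442) / 0.655150 = 0.427685
d₂ = d₁ − σ√T = 0.427685 − 0.655150 = -0.227465
e^{−rT} = e^{−0.0261·1.756} = 0.955203
N(−d₁) = 0.334440,  N(−d₂) = 0.589969
Put price V = K·e^{−rT}·N(−d₂) − S·N(−d₁) = 37.283813 − 22.568037 = 14.715775
φ(d₁) = (1/√(2π))·e^{−d₁²/2} = 0.364075
Γ = φ(d₁) / (S·σ·√T) = 0.008235

price = 14.715775
Γ = 0.008235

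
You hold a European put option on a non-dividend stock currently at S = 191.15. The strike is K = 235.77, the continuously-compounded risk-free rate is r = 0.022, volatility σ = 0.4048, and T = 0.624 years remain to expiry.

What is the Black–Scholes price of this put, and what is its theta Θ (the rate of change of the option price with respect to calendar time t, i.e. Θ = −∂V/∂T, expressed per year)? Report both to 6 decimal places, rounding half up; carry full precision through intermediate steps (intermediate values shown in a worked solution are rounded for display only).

σ√T = 0.4048·√0.624 = 0.319766
d₁ = (ln(S/K) + (r+σ²/2)T) / (σ√T) = (ln(191.15/235.77) + (0.022+0.4048²/2)·0.624) / 0.319766 = (-0.209798 + 0.064853) / 0.319766 = -0.453284
d₂ = d₁ − σ√T = -0.453284 − 0.319766 = -0.773051
e^{−rT} = e^{−0.022·0.624} = 0.986366
N(−d₁) = 0.674828,  N(−d₂) = 0.780254
Put price V = K·e^{−rT}·N(−d₂) − S·N(−d₁) = 181.452275 − 128.993357 = 52.458917
φ(d₁) = (1/√(2π))·e^{−d₁²/2} = 0.359993
Θ = −S·φ(d₁)·σ/(2√T) + r·K·e^{−rT}·N(−d₂) = −17.631372 + 3.991950 = -13.639422

price = 52.458917
Θ = -13.639422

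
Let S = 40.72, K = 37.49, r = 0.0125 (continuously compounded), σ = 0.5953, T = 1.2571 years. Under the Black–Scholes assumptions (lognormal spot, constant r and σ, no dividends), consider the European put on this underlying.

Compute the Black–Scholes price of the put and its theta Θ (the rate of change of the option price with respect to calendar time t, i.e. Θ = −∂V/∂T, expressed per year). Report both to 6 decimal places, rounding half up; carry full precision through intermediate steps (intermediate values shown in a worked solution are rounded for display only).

σ√T = 0.5953·√1.2571 = 0.667453
d₁ = (ln(S/K) + (r+σ²/2)T) / (σ√T) = (ln(40.72/37.49) + (0.0125+0.5953²/2)·1.2571) / 0.667453 = (0.082645 + 0.238461) / 0.667453 = 0.481091
d₂ = d₁ − σ√T = 0.481091 − 0.667453 = -0.186362
e^{−rT} = e^{−0.0125·1.2571} = 0.984409
N(−d₁) = 0.315226,  N(−d₂) = 0.573920
Put price V = K·e^{−rT}·N(−d₂) − S·N(−d₁) = 21.180787 − 12.835998 = 8.344789
φ(d₁) = (1/√(2π))·e^{−d₁²/2} = 0.355346
Θ = −S·φ(d₁)·σ/(2√T) + r·K·e^{−rT}·N(−d₂) = −3.841319 + 0.264760 = -3.576559

price = 8.344789
Θ = -3.576559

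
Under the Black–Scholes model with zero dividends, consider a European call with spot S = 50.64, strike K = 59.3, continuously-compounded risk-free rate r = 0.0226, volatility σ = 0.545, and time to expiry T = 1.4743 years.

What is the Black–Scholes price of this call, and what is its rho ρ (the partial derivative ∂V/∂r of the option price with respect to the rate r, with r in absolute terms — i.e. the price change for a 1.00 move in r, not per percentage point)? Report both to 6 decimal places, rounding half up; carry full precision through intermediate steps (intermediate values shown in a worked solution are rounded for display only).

σ√T = 0.545·√1.4743 = 0.661743
d₁ = (ln(S/K) + (r+σ²/2)T) / (σ√T) = (ln(50.64/59.3) + (0.0226+0.545²/2)·1.4743) / 0.661743 = (-0.157868 + 0.252271) / 0.661743 = 0.142659
d₂ = d₁ − σ√T = 0.142659 − 0.661743 = -0.519084
e^{−rT} = e^{−0.0226·1.4743} = 0.967230
N(d₁) = 0.556720,  N(d₂) = 0.301851
Call price V = S·N(d₁) − K·e^{−rT}·N(d₂) = 28.192314 − 17.313188 = 10.879126
ρ = K·T·e^{−rT}·N(d₂) = 25.524833

price = 10.879126
ρ = 25.524833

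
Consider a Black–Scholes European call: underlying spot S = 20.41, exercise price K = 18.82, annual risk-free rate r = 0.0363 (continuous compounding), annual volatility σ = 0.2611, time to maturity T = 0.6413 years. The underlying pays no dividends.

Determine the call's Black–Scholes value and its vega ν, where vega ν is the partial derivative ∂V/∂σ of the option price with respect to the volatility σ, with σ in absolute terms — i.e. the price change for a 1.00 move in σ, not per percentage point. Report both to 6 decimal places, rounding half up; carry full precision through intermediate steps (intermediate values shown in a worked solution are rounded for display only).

price = 2.822977
ν = 5.434066

σ√T = 0.2611·√0.6413 = 0.209092
d₁ = (ln(S/K) + (r+σ²/2)T) / (σ√T) = (ln(20.41/18.82) + (0.0363+0.2611²/2)·0.6413) / 0.209092 = (0.081105 + 0.045139) / 0.209092 = 0.603771
d₂ = d₁ − σ√T = 0.603771 − 0.209092 = 0.394679
e^{−rT} = e^{−0.0363·0.6413} = 0.976990
N(d₁) = 0.727002,  N(d₂) = 0.653460
Call price V = S·N(d₁) − K·e^{−rT}·N(d₂) = 14.838114 − 12.015137 = 2.822977
φ(d₁) = (1/√(2π))·e^{−d₁²/2} = 0.332469
ν = S·φ(d₁)·√T = 5.434066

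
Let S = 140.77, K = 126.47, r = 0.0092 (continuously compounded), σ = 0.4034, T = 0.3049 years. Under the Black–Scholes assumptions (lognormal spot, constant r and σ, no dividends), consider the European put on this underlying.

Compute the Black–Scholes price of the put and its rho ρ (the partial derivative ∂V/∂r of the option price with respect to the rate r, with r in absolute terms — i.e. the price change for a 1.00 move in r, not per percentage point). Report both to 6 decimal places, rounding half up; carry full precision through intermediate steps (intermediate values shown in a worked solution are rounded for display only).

σ√T = 0.4034·√0.3049 = 0.222748
d₁ = (ln(S/K) + (r+σ²/2)T) / (σ√T) = (ln(140.77/126.47) + (0.0092+0.4034²/2)·0.3049) / 0.222748 = (0.107122 + 0.027614) / 0.222748 = 0.604879
d₂ = d₁ − σ√T = 0.604879 − 0.222748 = 0.382130
e^{−rT} = e^{−0.0092·0.3049} = 0.997199
N(−d₁) = 0.272630,  N(−d₂) = 0.351182
Put price V = K·e^{−rT}·N(−d₂) − S·N(−d₁) = 44.289630 − 38.378104 = 5.911526
ρ = −K·T·e^{−rT}·N(−d₂) = -13.503908

price = 5.911526
ρ = -13.503908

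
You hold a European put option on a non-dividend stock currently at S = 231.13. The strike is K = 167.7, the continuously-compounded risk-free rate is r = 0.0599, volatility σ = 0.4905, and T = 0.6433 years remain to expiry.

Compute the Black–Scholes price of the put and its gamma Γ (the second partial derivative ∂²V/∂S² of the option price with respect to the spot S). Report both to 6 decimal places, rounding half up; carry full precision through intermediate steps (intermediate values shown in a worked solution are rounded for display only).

σ√T = 0.4905·√0.6433 = 0.393410
d₁ = (ln(S/K) + (r+σ²/2)T) / (σ√T) = (ln(231.13/167.7) + (0.0599+0.4905²/2)·0.6433) / 0.393410 = (0.320804 + 0.115920) / 0.393410 = 1.110096
d₂ = d₁ − σ√T = 1.110096 − 0.393410 = 0.716685
e^{−rT} = e^{−0.0599·0.6433} = 0.962199
N(−d₁) = 0.133479,  N(−d₂) = 0.236784
Put price V = K·e^{−rT}·N(−d₂) − S·N(−d₁) = 38.207679 − 30.850973 = 7.356706
φ(d₁) = (1/√(2π))·e^{−d₁²/2} = 0.215435
Γ = φ(d₁) / (S·σ·√T) = 0.002369

price = 7.356706
Γ = 0.002369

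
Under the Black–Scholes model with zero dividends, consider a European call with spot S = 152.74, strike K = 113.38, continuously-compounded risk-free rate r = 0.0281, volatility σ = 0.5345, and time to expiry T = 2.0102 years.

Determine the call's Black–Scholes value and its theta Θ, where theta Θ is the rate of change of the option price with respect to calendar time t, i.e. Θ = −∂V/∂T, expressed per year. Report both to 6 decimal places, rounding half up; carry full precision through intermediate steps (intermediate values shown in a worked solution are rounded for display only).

σ√T = 0.5345·√2.0102 = 0.757822
d₁ = (ln(S/K) + (r+σ²/2)T) / (σ√T) = (ln(152.74/113.38) + (0.0281+0.5345²/2)·2.0102) / 0.757822 = (0.297992 + 0.343634) / 0.757822 = 0.846671
d₂ = d₁ − σ√T = 0.846671 − 0.757822 = 0.088849
e^{−rT} = e^{−0.0281·2.0102} = 0.945079
N(d₁) = 0.801411,  N(d₂) = 0.535399
Call price V = S·N(d₁) − K·e^{−rT}·N(d₂) = 122.407470 − 57.369636 = 65.037834
φ(d₁) = (1/√(2π))·e^{−d₁²/2} = 0.278771
Θ = −S·φ(d₁)·σ/(2√T) − r·K·e^{−rT}·N(d₂) = −8.025990 − 1.612087 = -9.638076

price = 65.037834
Θ = -9.638076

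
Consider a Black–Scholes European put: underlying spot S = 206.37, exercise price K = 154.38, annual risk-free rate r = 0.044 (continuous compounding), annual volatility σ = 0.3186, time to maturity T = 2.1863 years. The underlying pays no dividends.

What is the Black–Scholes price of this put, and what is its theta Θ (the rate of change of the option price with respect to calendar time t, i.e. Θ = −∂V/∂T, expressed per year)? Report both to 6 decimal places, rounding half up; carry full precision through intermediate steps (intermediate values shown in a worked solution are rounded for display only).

price = 9.140588
Θ = -3.356054

σ√T = 0.3186·√2.1863 = 0.471086
d₁ = (ln(S/K) + (r+σ²/2)T) / (σ√T) = (ln(206.37/154.38) + (0.044+0.3186²/2)·2.1863) / 0.471086 = (0.290254 + 0.207158) / 0.471086 = 1.055883
d₂ = d₁ − σ√T = 1.055883 − 0.471086 = 0.584796
e^{−rT} = e^{−0.044·2.1863} = 0.908285
N(−d₁) = 0.145511,  N(−d₂) = 0.279342
Put price V = K·e^{−rT}·N(−d₂) − S·N(−d₁) = 39.169679 − 30.029091 = 9.140588
φ(d₁) = (1/√(2π))·e^{−d₁²/2} = 0.228463
Θ = −S·φ(d₁)·σ/(2√T) + r·K·e^{−rT}·N(−d₂) = −5.079520 + 1.723466 = -3.356054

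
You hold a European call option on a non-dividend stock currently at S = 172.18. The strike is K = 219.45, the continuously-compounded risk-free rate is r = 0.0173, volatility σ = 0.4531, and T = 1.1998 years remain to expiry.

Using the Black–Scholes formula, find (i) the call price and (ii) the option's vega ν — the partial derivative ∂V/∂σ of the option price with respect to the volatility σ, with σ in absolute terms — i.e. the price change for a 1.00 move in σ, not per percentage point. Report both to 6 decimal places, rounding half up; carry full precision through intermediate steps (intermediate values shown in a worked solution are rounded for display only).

σ√T = 0.4531·√1.1998 = 0.496305
d₁ = (ln(S/K) + (r+σ²/2)T) / (σ√T) = (ln(172.18/219.45) + (0.0173+0.4531²/2)·1.1998) / 0.496305 = (-0.242584 + 0.143916) / 0.496305 = -0.198806
d₂ = d₁ − σ√T = -0.198806 − 0.496305 = -0.695110
e^{−rT} = e^{−0.0173·1.1998} = 0.979457
N(d₁) = 0.421207,  N(d₂) = 0.243493
Call price V = S·N(d₁) − K·e^{−rT}·N(d₂) = 72.523488 − 52.336863 = 20.186626
φ(d₁) = (1/√(2π))·e^{−d₁²/2} = 0.391136
ν = S·φ(d₁)·√T = 73.767445

price = 20.186626
ν = 73.767445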